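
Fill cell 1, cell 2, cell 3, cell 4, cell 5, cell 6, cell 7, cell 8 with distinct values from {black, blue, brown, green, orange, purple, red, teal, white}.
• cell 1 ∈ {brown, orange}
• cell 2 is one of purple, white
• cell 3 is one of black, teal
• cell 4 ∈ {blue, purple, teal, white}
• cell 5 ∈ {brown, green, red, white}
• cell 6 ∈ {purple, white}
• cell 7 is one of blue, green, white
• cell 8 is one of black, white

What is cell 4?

blue

The 2 variables cell 2 and cell 6 are confined to {purple, white}, which locks those values in; drop them from cell 4, cell 5, cell 7, cell 8.
That leaves cell 8 = black. Eliminate black elsewhere: cell 3.
That leaves cell 3 = teal. So cell 4 can't be teal.
So cell 4 = blue.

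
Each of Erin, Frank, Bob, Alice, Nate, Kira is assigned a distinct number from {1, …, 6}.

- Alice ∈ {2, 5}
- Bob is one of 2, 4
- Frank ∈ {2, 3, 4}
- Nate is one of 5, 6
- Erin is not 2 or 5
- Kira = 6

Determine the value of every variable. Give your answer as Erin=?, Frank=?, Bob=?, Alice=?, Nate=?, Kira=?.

Kira has just one choice, so Kira = 6. Strike 6 from Erin, Nate.
Nate's domain is down to {5}, so Nate = 5. Strike 5 from Alice.
Alice's domain is down to {2}, so Alice = 2. So Frank, Bob can't be 2.
Bob must be 4 (only option left). Strike 4 from Erin, Frank.
Frank must be 3 (only option left). Strike 3 from Erin.
Erin has just one choice, so Erin = 1.

Erin=1, Frank=3, Bob=4, Alice=2, Nate=5, Kira=6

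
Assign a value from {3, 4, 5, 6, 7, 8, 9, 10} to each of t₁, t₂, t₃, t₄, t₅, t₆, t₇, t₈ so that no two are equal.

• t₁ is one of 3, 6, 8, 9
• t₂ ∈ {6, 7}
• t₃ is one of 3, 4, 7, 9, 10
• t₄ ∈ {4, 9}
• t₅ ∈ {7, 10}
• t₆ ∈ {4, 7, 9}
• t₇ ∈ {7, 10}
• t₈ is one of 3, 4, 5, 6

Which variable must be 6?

t₂

The 8 variables draw from only 8 values {3, 4, 5, 6, 7, 8, 9, 10}, so each is used; only t₈ can be 5, hence t₈ = 5.
Among the 7 still-open variables, 8 fits only t₁ (and all 7 values in {3, 4, 6, 7, 8, 9, 10} must be used), so t₁ = 8.
Among the 6 still-open variables, 3 fits only t₃ (and all 6 values in {3, 4, 6, 7, 9, 10} must be used), so t₃ = 3.
The 5 still-open variables together cover exactly {4, 6, 7, 9, 10} — 5 values for 5 variables — and 6 appears only in t₂'s list, so t₂ = 6.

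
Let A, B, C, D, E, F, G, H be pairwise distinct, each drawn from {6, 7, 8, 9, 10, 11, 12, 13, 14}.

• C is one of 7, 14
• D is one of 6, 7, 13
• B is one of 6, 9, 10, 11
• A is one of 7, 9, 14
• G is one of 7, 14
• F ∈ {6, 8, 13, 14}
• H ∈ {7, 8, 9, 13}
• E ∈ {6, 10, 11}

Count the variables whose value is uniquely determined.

1

C and G between them cover only {7, 14} — a naked pair. Remove those values from A, D, F, H.
That leaves A = 9. Remove 9 from B, H.
D, F, H between them cover only {6, 8, 13} — a naked triple. Remove those values from B, E.
Determined: A=9. The other variables each still have more than one consistent value. That makes 1.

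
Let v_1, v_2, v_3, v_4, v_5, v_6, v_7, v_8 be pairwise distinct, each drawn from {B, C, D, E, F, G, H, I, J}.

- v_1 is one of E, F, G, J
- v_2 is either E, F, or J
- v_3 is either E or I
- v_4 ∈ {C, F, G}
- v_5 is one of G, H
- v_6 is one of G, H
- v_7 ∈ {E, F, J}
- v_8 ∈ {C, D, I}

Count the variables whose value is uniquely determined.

3

Among the 8 variables, D fits only v_8 (and all 8 values in {C, D, E, F, G, H, I, J} must be used), so v_8 = D.
The 7 still-open variables draw from only 7 values {C, E, F, G, H, I, J}, so each is used; only v_4 can be C, hence v_4 = C.
The 6 still-open variables together cover exactly {E, F, G, H, I, J} — 6 values for 6 variables — and I appears only in v_3's list, so v_3 = I.
v_5 and v_6 share exactly the 2 values {G, H}; by pigeonhole those values go to them, so strike G, H from v_1.
Determined: v_3=I, v_4=C, v_8=D. The other variables each still have more than one consistent value. That makes 3.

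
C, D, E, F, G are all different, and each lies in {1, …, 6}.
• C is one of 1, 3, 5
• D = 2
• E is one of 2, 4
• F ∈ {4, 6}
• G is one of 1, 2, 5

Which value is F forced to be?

D must be 2 (only option left). So E, G can't be 2.
E must be 4 (only option left). Remove 4 from F.
So F = 6.

6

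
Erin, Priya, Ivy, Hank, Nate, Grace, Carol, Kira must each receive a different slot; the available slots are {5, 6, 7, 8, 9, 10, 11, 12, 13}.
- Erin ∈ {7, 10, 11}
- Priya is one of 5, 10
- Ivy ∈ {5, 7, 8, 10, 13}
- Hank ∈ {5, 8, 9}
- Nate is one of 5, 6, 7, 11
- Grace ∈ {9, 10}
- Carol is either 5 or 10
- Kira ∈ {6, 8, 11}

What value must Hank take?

8

Among the 8 variables, 13 fits only Ivy (and all 8 values in {5, 6, 7, 8, 9, 10, 11, 13} must be used), so Ivy = 13.
Priya and Carol share exactly the 2 values {5, 10}; by pigeonhole those values go to them, so strike 5, 10 from Erin, Hank, Nate, Grace.
That leaves Grace = 9. So Hank can't be 9.
So Hank = 8.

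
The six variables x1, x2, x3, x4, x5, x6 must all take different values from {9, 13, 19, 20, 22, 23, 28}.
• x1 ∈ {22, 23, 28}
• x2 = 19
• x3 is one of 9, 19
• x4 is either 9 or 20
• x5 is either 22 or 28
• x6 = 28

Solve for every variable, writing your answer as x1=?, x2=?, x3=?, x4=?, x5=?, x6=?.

x1=23, x2=19, x3=9, x4=20, x5=22, x6=28

x2 has just one choice, so x2 = 19. Strike 19 from x3.
x3 has just one choice, so x3 = 9. Strike 9 from x4.
x4's domain is down to {20}, so x4 = 20.
x6 has just one choice, so x6 = 28. Strike 28 from x1, x5.
That leaves x5 = 22. Strike 22 from x1.
That leaves x1 = 23.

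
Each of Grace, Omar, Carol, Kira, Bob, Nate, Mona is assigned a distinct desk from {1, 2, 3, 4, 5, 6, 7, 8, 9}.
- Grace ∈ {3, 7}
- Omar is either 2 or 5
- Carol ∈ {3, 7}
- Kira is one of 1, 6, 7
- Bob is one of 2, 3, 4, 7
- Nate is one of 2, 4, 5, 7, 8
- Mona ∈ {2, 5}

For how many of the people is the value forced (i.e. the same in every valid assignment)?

The 2 variables Grace and Carol are confined to {3, 7}, which locks those values in; drop them from Kira, Bob, Nate.
Omar and Mona between them cover only {2, 5} — a naked pair. Remove those values from Bob, Nate.
Bob must be 4 (only option left). Strike 4 from Nate.
Nate must be 8 (only option left).
Determined: Bob=4, Nate=8. The other people each still have more than one consistent value. That makes 2.

2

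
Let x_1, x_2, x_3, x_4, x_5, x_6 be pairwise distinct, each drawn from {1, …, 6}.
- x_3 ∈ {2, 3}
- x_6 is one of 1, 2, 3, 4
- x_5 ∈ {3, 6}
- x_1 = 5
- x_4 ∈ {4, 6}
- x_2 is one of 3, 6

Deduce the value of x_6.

x_1 must be 5 (only option left).
Among the 5 still-open variables, 1 fits only x_6 (and all 5 values in {1, 2, 3, 4, 6} must be used), so x_6 = 1.

1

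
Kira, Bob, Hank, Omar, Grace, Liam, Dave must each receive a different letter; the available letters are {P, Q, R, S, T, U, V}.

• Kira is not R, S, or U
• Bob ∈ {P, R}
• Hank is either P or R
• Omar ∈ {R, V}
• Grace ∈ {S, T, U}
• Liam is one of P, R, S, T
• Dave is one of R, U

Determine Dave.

The 7 variables draw from only 7 values {P, Q, R, S, T, U, V}, so each is used; only Kira can be Q, hence Kira = Q.
The 6 still-open variables draw from only 6 values {P, R, S, T, U, V}, so each is used; only Omar can be V, hence Omar = V.
Bob and Hank share exactly the 2 values {P, R}; by pigeonhole those values go to them, so strike P, R from Liam, Dave.
So Dave = U.

U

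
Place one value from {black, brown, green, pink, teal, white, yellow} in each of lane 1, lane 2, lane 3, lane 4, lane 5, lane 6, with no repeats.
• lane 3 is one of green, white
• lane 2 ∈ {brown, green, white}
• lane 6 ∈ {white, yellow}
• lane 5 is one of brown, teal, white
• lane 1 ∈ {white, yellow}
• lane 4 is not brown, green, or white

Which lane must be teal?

lane 5

lane 1 and lane 6 between them cover only {white, yellow} — a naked pair. Remove those values from lane 2, lane 3, lane 4, lane 5.
lane 3 has just one choice, so lane 3 = green. Eliminate green elsewhere: lane 2.
That leaves lane 2 = brown. Remove brown from lane 5.
So teal goes to lane 5.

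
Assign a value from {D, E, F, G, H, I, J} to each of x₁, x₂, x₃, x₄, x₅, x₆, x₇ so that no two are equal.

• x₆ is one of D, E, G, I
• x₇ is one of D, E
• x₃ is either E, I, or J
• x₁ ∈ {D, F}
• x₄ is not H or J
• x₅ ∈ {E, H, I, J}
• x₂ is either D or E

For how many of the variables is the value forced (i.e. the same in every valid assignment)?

3

The 7 variables draw from only 7 values {D, E, F, G, H, I, J}, so each is used; only x₅ can be H, hence x₅ = H.
Among the 6 still-open variables, J fits only x₃ (and all 6 values in {D, E, F, G, I, J} must be used), so x₃ = J.
The 2 variables x₂ and x₇ are confined to {D, E}, which locks those values in; drop them from x₁, x₄, x₆.
x₁ must be F (only option left). So x₄ can't be F.
Determined: x₁=F, x₃=J, x₅=H. The other variables each still have more than one consistent value. That makes 3.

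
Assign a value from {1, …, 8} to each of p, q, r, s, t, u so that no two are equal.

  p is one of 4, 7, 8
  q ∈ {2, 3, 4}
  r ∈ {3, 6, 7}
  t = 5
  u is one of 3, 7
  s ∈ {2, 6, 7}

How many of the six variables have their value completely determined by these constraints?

t's domain is down to {5}, so t = 5.
Determined: t=5. The other variables each still have more than one consistent value. That makes 1.

1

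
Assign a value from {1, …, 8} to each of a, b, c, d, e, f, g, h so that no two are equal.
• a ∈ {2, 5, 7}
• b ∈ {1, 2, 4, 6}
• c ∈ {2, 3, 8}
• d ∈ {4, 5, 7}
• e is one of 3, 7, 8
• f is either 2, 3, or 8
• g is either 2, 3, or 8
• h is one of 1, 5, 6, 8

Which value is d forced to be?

4

The 3 variables c, f, g are confined to {2, 3, 8}, which locks those values in; drop them from a, b, e, h.
e has just one choice, so e = 7. So a, d can't be 7.
That leaves a = 5. Eliminate 5 elsewhere: d, h.
So d = 4.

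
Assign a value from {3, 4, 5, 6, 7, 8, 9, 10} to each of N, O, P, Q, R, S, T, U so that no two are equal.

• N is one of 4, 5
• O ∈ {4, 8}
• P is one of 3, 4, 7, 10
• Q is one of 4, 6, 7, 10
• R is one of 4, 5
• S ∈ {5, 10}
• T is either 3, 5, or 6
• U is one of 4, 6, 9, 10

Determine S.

Among the 8 variables, 8 fits only O (and all 8 values in {3, 4, 5, 6, 7, 8, 9, 10} must be used), so O = 8.
Among the 7 still-open variables, 9 fits only U (and all 7 values in {3, 4, 5, 6, 7, 9, 10} must be used), so U = 9.
The 2 variables N and R are confined to {4, 5}, which locks those values in; drop them from P, Q, S, T.
So S = 10.

10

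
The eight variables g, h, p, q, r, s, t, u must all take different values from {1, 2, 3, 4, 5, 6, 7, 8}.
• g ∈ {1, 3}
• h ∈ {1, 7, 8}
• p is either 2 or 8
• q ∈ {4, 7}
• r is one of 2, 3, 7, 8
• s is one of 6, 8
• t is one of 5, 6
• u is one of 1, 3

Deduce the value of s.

Among the 8 variables, 4 fits only q (and all 8 values in {1, 2, 3, 4, 5, 6, 7, 8} must be used), so q = 4.
The 7 still-open variables together cover exactly {1, 2, 3, 5, 6, 7, 8} — 7 values for 7 variables — and 5 appears only in t's list, so t = 5.
The 6 still-open variables draw from only 6 values {1, 2, 3, 6, 7, 8}, so each is used; only s can be 6, hence s = 6.

6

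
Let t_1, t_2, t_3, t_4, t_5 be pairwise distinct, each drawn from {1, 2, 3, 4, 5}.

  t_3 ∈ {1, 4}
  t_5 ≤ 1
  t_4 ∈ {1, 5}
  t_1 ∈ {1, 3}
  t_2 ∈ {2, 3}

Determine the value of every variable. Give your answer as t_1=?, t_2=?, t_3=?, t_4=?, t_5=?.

t_1=3, t_2=2, t_3=4, t_4=5, t_5=1

t_5 must be 1 (only option left). So t_1, t_3, t_4 can't be 1.
t_1 has just one choice, so t_1 = 3. Remove 3 from t_2.
t_2's domain is down to {2}, so t_2 = 2.
t_3's domain is down to {4}, so t_3 = 4.
t_4's domain is down to {5}, so t_4 = 5.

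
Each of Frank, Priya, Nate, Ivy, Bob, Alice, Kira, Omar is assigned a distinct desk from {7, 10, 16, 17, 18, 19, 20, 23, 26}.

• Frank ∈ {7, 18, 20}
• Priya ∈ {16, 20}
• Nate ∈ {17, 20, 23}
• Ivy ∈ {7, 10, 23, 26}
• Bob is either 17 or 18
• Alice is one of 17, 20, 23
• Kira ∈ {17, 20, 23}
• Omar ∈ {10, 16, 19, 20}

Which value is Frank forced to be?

7

Nate, Alice, Kira share exactly the 3 values {17, 20, 23}; by pigeonhole those values go to them, so strike 17, 20, 23 from Frank, Priya, Ivy, Bob, Omar.
Priya has just one choice, so Priya = 16. So Omar can't be 16.
Bob has just one choice, so Bob = 18. So Frank can't be 18.
So Frank = 7.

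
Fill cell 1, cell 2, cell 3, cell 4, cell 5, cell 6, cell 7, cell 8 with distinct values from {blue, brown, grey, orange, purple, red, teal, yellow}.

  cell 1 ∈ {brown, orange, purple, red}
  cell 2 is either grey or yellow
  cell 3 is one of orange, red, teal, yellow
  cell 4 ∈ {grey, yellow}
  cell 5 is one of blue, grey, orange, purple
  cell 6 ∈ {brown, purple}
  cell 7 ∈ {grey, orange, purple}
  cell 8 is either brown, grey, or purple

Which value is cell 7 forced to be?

orange

Among the 8 variables, blue fits only cell 5 (and all 8 values in {blue, brown, grey, orange, purple, red, teal, yellow} must be used), so cell 5 = blue.
The 7 still-open variables draw from only 7 values {brown, grey, orange, purple, red, teal, yellow}, so each is used; only cell 3 can be teal, hence cell 3 = teal.
Among the 6 still-open variables, red fits only cell 1 (and all 6 values in {brown, grey, orange, purple, red, yellow} must be used), so cell 1 = red.
Among the 5 still-open variables, orange fits only cell 7 (and all 5 values in {brown, grey, orange, purple, yellow} must be used), so cell 7 = orange.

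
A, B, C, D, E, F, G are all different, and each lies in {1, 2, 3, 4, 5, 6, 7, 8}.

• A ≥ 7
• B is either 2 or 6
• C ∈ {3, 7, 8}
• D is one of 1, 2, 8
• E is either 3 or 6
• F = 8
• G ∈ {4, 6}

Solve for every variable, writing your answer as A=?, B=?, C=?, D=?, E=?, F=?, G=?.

F has just one choice, so F = 8. So A, C, D can't be 8.
That leaves A = 7. Eliminate 7 elsewhere: C.
C has just one choice, so C = 3. Remove 3 from E.
E's domain is down to {6}, so E = 6. Eliminate 6 elsewhere: B, G.
G has just one choice, so G = 4.
That leaves B = 2. Strike 2 from D.
D's domain is down to {1}, so D = 1.

A=7, B=2, C=3, D=1, E=6, F=8, G=4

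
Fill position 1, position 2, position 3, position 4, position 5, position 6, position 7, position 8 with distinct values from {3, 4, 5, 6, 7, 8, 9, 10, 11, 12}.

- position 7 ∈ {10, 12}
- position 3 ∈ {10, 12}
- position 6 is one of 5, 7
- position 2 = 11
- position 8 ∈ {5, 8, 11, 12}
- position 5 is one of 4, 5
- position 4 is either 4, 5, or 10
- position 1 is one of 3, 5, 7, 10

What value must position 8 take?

position 2 must be 11 (only option left). Eliminate 11 elsewhere: position 8.
Among the 7 still-open variables, 3 fits only position 1 (and all 7 values in {3, 4, 5, 7, 8, 10, 12} must be used), so position 1 = 3.
The 6 still-open variables draw from only 6 values {4, 5, 7, 8, 10, 12}, so each is used; only position 6 can be 7, hence position 6 = 7.
The 5 still-open variables together cover exactly {4, 5, 8, 10, 12} — 5 values for 5 variables — and 8 appears only in position 8's list, so position 8 = 8.

8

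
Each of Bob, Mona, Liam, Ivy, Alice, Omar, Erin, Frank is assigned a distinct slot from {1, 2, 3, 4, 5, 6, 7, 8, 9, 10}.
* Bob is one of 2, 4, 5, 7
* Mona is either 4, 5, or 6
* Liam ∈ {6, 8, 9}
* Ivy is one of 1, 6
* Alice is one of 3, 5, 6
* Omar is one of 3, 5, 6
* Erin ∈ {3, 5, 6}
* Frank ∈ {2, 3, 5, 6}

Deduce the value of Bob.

The 3 variables Alice, Omar, Erin are confined to {3, 5, 6}, which locks those values in; drop them from Bob, Mona, Liam, Ivy, Frank.
Mona must be 4 (only option left). So Bob can't be 4.
Ivy's domain is down to {1}, so Ivy = 1.
Frank's domain is down to {2}, so Frank = 2. Strike 2 from Bob.
So Bob = 7.

7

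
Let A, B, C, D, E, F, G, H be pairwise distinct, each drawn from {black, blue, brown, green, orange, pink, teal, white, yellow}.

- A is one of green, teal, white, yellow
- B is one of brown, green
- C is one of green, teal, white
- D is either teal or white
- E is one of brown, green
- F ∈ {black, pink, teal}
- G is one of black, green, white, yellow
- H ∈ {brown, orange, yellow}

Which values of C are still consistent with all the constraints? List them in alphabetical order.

The 8 variables draw from only 8 values {black, brown, green, orange, pink, teal, white, yellow}, so each is used; only H can be orange, hence H = orange.
Among the 7 still-open variables, pink fits only F (and all 7 values in {black, brown, green, pink, teal, white, yellow} must be used), so F = pink.
The 6 still-open variables together cover exactly {black, brown, green, teal, white, yellow} — 6 values for 6 variables — and black appears only in G's list, so G = black.
The 5 still-open variables draw from only 5 values {brown, green, teal, white, yellow}, so each is used; only A can be yellow, hence A = yellow.
B and E share exactly the 2 values {brown, green}; by pigeonhole those values go to them, so strike brown, green from C.
No further eliminations apply; C can still be any of teal, white.

teal, white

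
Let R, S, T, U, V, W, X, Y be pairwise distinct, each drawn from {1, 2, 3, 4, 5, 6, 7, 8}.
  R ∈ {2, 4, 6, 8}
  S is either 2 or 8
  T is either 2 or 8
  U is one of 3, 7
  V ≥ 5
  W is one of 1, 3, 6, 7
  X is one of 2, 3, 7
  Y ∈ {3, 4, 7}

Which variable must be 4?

Y

The 8 variables together cover exactly {1, 2, 3, 4, 5, 6, 7, 8} — 8 values for 8 variables — and 1 appears only in W's list, so W = 1.
Among the 7 still-open variables, 5 fits only V (and all 7 values in {2, 3, 4, 5, 6, 7, 8} must be used), so V = 5.
The 6 still-open variables draw from only 6 values {2, 3, 4, 6, 7, 8}, so each is used; only R can be 6, hence R = 6.
The 5 still-open variables draw from only 5 values {2, 3, 4, 7, 8}, so each is used; only Y can be 4, hence Y = 4.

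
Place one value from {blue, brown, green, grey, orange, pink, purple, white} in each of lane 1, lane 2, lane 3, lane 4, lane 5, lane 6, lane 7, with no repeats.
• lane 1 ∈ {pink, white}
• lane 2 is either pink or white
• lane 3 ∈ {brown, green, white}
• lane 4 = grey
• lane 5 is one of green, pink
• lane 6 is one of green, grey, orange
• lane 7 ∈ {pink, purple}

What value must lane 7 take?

purple

lane 4 has just one choice, so lane 4 = grey. Eliminate grey elsewhere: lane 6.
The 6 still-open variables together cover exactly {brown, green, orange, pink, purple, white} — 6 values for 6 variables — and brown appears only in lane 3's list, so lane 3 = brown.
The 5 still-open variables draw from only 5 values {green, orange, pink, purple, white}, so each is used; only lane 6 can be orange, hence lane 6 = orange.
The 4 still-open variables draw from only 4 values {green, pink, purple, white}, so each is used; only lane 5 can be green, hence lane 5 = green.
The 3 still-open variables together cover exactly {pink, purple, white} — 3 values for 3 variables — and purple appears only in lane 7's list, so lane 7 = purple.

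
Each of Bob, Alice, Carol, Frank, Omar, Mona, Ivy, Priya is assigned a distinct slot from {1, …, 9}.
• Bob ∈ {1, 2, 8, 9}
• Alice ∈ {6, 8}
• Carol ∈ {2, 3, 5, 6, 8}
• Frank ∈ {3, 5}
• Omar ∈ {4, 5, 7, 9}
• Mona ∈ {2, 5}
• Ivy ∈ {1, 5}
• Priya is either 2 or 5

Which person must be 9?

Mona and Priya between them cover only {2, 5} — a naked pair. Remove those values from Bob, Carol, Frank, Omar, Ivy.
Frank has just one choice, so Frank = 3. So Carol can't be 3.
Ivy must be 1 (only option left). Strike 1 from Bob.
Alice and Carol between them cover only {6, 8} — a naked pair. Remove those values from Bob.
So 9 goes to Bob.

Bob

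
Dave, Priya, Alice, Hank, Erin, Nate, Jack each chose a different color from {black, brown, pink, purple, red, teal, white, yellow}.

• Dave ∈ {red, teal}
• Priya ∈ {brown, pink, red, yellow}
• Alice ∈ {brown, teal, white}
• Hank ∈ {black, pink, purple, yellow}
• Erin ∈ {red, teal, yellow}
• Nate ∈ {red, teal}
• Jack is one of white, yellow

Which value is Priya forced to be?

The 2 variables Dave and Nate are confined to {red, teal}, which locks those values in; drop them from Priya, Alice, Erin.
That leaves Erin = yellow. Strike yellow from Priya, Hank, Jack.
Jack must be white (only option left). Strike white from Alice.
Alice's domain is down to {brown}, so Alice = brown. Remove brown from Priya.
So Priya = pink.

pink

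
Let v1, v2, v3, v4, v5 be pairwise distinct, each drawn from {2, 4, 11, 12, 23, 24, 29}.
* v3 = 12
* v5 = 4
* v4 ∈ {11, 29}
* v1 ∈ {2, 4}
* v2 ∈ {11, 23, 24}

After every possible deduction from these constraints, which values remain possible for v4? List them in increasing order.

v3's domain is down to {12}, so v3 = 12.
v5's domain is down to {4}, so v5 = 4. Strike 4 from v1.
v1 must be 2 (only option left).
No further eliminations apply; v4 can still be any of 11, 29.

11, 29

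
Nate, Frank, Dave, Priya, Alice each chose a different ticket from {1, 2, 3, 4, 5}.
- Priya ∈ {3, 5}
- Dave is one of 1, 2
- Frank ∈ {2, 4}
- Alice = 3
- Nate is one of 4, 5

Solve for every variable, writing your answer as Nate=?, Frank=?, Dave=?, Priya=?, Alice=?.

Nate=4, Frank=2, Dave=1, Priya=5, Alice=3

Alice has just one choice, so Alice = 3. So Priya can't be 3.
Priya has just one choice, so Priya = 5. So Nate can't be 5.
Nate has just one choice, so Nate = 4. So Frank can't be 4.
That leaves Frank = 2. Remove 2 from Dave.
Dave's domain is down to {1}, so Dave = 1.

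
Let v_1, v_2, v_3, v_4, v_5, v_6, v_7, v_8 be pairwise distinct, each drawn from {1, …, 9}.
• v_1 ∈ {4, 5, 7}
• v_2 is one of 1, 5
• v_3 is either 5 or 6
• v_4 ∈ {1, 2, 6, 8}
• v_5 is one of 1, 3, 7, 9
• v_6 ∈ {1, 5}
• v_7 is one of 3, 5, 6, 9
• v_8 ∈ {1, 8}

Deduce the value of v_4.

2

v_2 and v_6 share exactly the 2 values {1, 5}; by pigeonhole those values go to them, so strike 1, 5 from v_1, v_3, v_4, v_5, v_7, v_8.
v_3 has just one choice, so v_3 = 6. So v_4, v_7 can't be 6.
That leaves v_8 = 8. Remove 8 from v_4.
So v_4 = 2.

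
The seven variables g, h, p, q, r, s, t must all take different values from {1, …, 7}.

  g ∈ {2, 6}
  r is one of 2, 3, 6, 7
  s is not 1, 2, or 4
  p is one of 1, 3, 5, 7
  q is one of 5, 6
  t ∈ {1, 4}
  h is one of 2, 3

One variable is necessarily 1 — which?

p

Among the 7 variables, 4 fits only t (and all 7 values in {1, 2, 3, 4, 5, 6, 7} must be used), so t = 4.
The 6 still-open variables draw from only 6 values {1, 2, 3, 5, 6, 7}, so each is used; only p can be 1, hence p = 1.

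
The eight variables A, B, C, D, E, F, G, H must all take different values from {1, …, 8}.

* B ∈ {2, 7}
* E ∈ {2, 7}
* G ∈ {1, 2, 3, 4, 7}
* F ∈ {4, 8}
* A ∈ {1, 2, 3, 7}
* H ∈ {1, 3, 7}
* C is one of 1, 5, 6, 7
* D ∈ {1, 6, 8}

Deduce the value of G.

The 8 variables together cover exactly {1, 2, 3, 4, 5, 6, 7, 8} — 8 values for 8 variables — and 5 appears only in C's list, so C = 5.
Among the 7 still-open variables, 6 fits only D (and all 7 values in {1, 2, 3, 4, 6, 7, 8} must be used), so D = 6.
Among the 6 still-open variables, 8 fits only F (and all 6 values in {1, 2, 3, 4, 7, 8} must be used), so F = 8.
Among the 5 still-open variables, 4 fits only G (and all 5 values in {1, 2, 3, 4, 7} must be used), so G = 4.

4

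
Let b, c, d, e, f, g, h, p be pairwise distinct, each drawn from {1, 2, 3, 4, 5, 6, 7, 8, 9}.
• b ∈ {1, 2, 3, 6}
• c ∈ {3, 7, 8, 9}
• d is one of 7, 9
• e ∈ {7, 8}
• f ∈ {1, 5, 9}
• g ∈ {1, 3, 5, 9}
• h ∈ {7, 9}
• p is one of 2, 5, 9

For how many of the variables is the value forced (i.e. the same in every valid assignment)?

4

The 8 variables together cover exactly {1, 2, 3, 5, 6, 7, 8, 9} — 8 values for 8 variables — and 6 appears only in b's list, so b = 6.
The 7 still-open variables together cover exactly {1, 2, 3, 5, 7, 8, 9} — 7 values for 7 variables — and 2 appears only in p's list, so p = 2.
d and h between them cover only {7, 9} — a naked pair. Remove those values from c, e, f, g.
e's domain is down to {8}, so e = 8. Remove 8 from c.
That leaves c = 3. Remove 3 from g.
Determined: b=6, c=3, e=8, p=2. The other variables each still have more than one consistent value. That makes 4.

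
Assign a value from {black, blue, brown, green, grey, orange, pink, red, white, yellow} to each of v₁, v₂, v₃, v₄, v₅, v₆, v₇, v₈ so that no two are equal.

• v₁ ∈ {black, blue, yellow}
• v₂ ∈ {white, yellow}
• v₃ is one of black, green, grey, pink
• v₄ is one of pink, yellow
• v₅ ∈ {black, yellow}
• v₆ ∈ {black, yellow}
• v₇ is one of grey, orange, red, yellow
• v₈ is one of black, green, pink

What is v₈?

v₅ and v₆ share exactly the 2 values {black, yellow}; by pigeonhole those values go to them, so strike black, yellow from v₁, v₂, v₃, v₄, v₇, v₈.
v₁ must be blue (only option left).
v₂ must be white (only option left).
That leaves v₄ = pink. Eliminate pink elsewhere: v₃, v₈.
So v₈ = green.

green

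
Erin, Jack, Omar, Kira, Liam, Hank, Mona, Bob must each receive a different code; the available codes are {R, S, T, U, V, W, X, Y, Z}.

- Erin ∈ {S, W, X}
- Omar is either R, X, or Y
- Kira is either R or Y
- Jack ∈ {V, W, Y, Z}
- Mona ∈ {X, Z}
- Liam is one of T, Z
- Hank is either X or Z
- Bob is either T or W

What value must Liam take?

Among the 8 variables, S fits only Erin (and all 8 values in {R, S, T, V, W, X, Y, Z} must be used), so Erin = S.
The 7 still-open variables together cover exactly {R, T, V, W, X, Y, Z} — 7 values for 7 variables — and V appears only in Jack's list, so Jack = V.
The 6 still-open variables together cover exactly {R, T, W, X, Y, Z} — 6 values for 6 variables — and W appears only in Bob's list, so Bob = W.
Among the 5 still-open variables, T fits only Liam (and all 5 values in {R, T, X, Y, Z} must be used), so Liam = T.

T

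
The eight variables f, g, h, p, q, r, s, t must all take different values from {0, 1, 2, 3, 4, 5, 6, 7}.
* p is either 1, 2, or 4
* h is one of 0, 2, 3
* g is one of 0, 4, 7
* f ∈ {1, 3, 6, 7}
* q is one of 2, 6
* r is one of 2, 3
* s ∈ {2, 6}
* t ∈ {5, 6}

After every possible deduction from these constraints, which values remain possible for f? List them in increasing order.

Among the 8 variables, 5 fits only t (and all 8 values in {0, 1, 2, 3, 4, 5, 6, 7} must be used), so t = 5.
q and s share exactly the 2 values {2, 6}; by pigeonhole those values go to them, so strike 2, 6 from f, h, p, r.
r must be 3 (only option left). So f, h can't be 3.
That leaves h = 0. Strike 0 from g.
No further eliminations apply; f can still be any of 1, 7.

1, 7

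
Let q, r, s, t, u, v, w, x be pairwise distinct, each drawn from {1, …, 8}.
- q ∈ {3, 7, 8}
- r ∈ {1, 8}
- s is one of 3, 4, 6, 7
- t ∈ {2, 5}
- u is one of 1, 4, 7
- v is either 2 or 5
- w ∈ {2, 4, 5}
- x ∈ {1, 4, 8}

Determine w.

The 8 variables draw from only 8 values {1, 2, 3, 4, 5, 6, 7, 8}, so each is used; only s can be 6, hence s = 6.
The 7 still-open variables together cover exactly {1, 2, 3, 4, 5, 7, 8} — 7 values for 7 variables — and 3 appears only in q's list, so q = 3.
The 6 still-open variables together cover exactly {1, 2, 4, 5, 7, 8} — 6 values for 6 variables — and 7 appears only in u's list, so u = 7.
The 2 variables t and v are confined to {2, 5}, which locks those values in; drop them from w.
So w = 4.

4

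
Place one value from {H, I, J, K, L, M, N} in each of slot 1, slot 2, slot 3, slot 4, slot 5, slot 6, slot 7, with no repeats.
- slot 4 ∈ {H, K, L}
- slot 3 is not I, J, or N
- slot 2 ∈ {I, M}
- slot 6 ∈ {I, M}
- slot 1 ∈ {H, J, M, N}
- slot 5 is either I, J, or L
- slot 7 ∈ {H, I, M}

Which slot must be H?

slot 7

The 7 variables draw from only 7 values {H, I, J, K, L, M, N}, so each is used; only slot 1 can be N, hence slot 1 = N.
The 6 still-open variables draw from only 6 values {H, I, J, K, L, M}, so each is used; only slot 5 can be J, hence slot 5 = J.
The 2 variables slot 2 and slot 6 are confined to {I, M}, which locks those values in; drop them from slot 3, slot 7.
So H goes to slot 7.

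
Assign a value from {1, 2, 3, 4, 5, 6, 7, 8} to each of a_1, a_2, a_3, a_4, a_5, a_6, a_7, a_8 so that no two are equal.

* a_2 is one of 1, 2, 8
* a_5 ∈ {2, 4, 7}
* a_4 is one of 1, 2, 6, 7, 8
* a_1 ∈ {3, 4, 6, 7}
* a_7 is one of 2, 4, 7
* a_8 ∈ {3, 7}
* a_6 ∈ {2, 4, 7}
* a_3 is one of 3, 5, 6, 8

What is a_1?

6

Among the 8 variables, 5 fits only a_3 (and all 8 values in {1, 2, 3, 4, 5, 6, 7, 8} must be used), so a_3 = 5.
a_5, a_6, a_7 share exactly the 3 values {2, 4, 7}; by pigeonhole those values go to them, so strike 2, 4, 7 from a_1, a_2, a_4, a_8.
a_8 must be 3 (only option left). So a_1 can't be 3.
So a_1 = 6.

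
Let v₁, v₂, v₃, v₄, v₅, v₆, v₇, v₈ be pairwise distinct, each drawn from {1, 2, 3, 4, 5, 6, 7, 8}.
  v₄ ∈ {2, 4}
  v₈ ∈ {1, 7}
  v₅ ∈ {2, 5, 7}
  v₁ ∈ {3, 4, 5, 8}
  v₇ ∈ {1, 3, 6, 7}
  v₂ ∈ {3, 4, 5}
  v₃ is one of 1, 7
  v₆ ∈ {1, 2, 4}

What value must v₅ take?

The 8 variables together cover exactly {1, 2, 3, 4, 5, 6, 7, 8} — 8 values for 8 variables — and 6 appears only in v₇'s list, so v₇ = 6.
Among the 7 still-open variables, 8 fits only v₁ (and all 7 values in {1, 2, 3, 4, 5, 7, 8} must be used), so v₁ = 8.
Among the 6 still-open variables, 3 fits only v₂ (and all 6 values in {1, 2, 3, 4, 5, 7} must be used), so v₂ = 3.
The 5 still-open variables draw from only 5 values {1, 2, 4, 5, 7}, so each is used; only v₅ can be 5, hence v₅ = 5.

5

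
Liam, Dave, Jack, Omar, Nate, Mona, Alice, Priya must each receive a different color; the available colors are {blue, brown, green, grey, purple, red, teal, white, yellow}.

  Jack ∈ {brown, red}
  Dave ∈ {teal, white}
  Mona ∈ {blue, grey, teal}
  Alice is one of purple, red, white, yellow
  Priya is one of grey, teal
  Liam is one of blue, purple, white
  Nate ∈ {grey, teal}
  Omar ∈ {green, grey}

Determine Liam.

Nate and Priya between them cover only {grey, teal} — a naked pair. Remove those values from Dave, Omar, Mona.
Dave's domain is down to {white}, so Dave = white. Strike white from Liam, Alice.
Omar's domain is down to {green}, so Omar = green.
That leaves Mona = blue. Eliminate blue elsewhere: Liam.
So Liam = purple.

purple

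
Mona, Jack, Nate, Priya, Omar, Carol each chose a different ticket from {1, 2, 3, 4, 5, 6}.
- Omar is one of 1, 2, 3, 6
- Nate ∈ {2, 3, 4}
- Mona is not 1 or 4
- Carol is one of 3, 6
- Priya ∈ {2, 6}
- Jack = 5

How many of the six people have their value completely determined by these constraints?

3

Jack must be 5 (only option left). Eliminate 5 elsewhere: Mona.
The 5 still-open variables draw from only 5 values {1, 2, 3, 4, 6}, so each is used; only Omar can be 1, hence Omar = 1.
The 4 still-open variables together cover exactly {2, 3, 4, 6} — 4 values for 4 variables — and 4 appears only in Nate's list, so Nate = 4.
Determined: Jack=5, Nate=4, Omar=1. The other people each still have more than one consistent value. That makes 3.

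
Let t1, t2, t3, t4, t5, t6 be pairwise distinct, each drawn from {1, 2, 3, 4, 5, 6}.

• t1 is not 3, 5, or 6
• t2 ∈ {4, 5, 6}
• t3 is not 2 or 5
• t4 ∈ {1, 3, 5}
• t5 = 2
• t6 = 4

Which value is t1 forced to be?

t5 has just one choice, so t5 = 2. So t1 can't be 2.
t6 has just one choice, so t6 = 4. Eliminate 4 elsewhere: t1, t2, t3.
So t1 = 1.

1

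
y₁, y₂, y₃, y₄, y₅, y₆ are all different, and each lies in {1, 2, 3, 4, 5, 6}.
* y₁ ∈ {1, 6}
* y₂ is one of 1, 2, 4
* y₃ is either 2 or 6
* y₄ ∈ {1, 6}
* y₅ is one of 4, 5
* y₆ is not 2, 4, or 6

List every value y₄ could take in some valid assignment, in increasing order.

1, 6

Among the 6 variables, 3 fits only y₆ (and all 6 values in {1, 2, 3, 4, 5, 6} must be used), so y₆ = 3.
The 5 still-open variables together cover exactly {1, 2, 4, 5, 6} — 5 values for 5 variables — and 5 appears only in y₅'s list, so y₅ = 5.
The 4 still-open variables draw from only 4 values {1, 2, 4, 6}, so each is used; only y₂ can be 4, hence y₂ = 4.
The 3 still-open variables together cover exactly {1, 2, 6} — 3 values for 3 variables — and 2 appears only in y₃'s list, so y₃ = 2.
No further eliminations apply; y₄ can still be any of 1, 6.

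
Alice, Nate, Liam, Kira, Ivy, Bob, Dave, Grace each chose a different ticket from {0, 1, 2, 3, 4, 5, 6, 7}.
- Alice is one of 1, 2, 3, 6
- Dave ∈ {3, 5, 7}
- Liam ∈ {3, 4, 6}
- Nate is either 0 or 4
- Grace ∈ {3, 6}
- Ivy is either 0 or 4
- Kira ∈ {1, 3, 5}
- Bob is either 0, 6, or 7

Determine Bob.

7

The 8 variables together cover exactly {0, 1, 2, 3, 4, 5, 6, 7} — 8 values for 8 variables — and 2 appears only in Alice's list, so Alice = 2.
Among the 7 still-open variables, 1 fits only Kira (and all 7 values in {0, 1, 3, 4, 5, 6, 7} must be used), so Kira = 1.
The 6 still-open variables draw from only 6 values {0, 3, 4, 5, 6, 7}, so each is used; only Dave can be 5, hence Dave = 5.
The 5 still-open variables draw from only 5 values {0, 3, 4, 6, 7}, so each is used; only Bob can be 7, hence Bob = 7.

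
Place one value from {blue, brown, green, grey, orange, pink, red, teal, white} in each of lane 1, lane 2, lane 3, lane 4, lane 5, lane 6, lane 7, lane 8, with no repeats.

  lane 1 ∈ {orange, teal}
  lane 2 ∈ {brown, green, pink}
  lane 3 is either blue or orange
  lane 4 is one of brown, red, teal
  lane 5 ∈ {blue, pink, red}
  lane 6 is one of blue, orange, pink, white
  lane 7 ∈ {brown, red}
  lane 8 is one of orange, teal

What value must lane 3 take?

The 8 variables together cover exactly {blue, brown, green, orange, pink, red, teal, white} — 8 values for 8 variables — and green appears only in lane 2's list, so lane 2 = green.
The 7 still-open variables draw from only 7 values {blue, brown, orange, pink, red, teal, white}, so each is used; only lane 6 can be white, hence lane 6 = white.
Among the 6 still-open variables, pink fits only lane 5 (and all 6 values in {blue, brown, orange, pink, red, teal} must be used), so lane 5 = pink.
Among the 5 still-open variables, blue fits only lane 3 (and all 5 values in {blue, brown, orange, red, teal} must be used), so lane 3 = blue.

blue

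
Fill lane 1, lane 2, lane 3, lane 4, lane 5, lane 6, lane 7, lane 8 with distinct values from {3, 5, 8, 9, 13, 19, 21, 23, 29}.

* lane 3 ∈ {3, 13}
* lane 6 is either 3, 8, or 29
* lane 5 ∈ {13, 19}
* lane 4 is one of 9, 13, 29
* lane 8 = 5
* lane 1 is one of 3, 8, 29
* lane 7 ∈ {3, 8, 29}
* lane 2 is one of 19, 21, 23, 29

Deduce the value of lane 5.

lane 8 has just one choice, so lane 8 = 5.
lane 1, lane 6, lane 7 between them cover only {3, 8, 29} — a naked triple. Remove those values from lane 2, lane 3, lane 4.
lane 3 has just one choice, so lane 3 = 13. Strike 13 from lane 4, lane 5.
So lane 5 = 19.

19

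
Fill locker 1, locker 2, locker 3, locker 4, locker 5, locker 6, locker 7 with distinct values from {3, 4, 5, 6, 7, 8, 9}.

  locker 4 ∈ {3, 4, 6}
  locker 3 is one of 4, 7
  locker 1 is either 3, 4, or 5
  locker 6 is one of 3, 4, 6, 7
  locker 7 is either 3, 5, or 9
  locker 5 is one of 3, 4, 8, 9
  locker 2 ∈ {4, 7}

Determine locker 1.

The 7 variables draw from only 7 values {3, 4, 5, 6, 7, 8, 9}, so each is used; only locker 5 can be 8, hence locker 5 = 8.
The 6 still-open variables draw from only 6 values {3, 4, 5, 6, 7, 9}, so each is used; only locker 7 can be 9, hence locker 7 = 9.
The 5 still-open variables draw from only 5 values {3, 4, 5, 6, 7}, so each is used; only locker 1 can be 5, hence locker 1 = 5.

5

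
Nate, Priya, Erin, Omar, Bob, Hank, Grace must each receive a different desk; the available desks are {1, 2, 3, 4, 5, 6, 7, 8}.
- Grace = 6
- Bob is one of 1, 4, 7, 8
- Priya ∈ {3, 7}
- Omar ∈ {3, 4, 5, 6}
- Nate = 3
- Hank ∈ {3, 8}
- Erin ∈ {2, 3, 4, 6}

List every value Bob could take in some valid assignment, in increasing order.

Nate has just one choice, so Nate = 3. Eliminate 3 elsewhere: Priya, Erin, Omar, Hank.
Priya must be 7 (only option left). Strike 7 from Bob.
Hank must be 8 (only option left). So Bob can't be 8.
That leaves Grace = 6. So Erin, Omar can't be 6.
No further eliminations apply; Bob can still be any of 1, 4.

1, 4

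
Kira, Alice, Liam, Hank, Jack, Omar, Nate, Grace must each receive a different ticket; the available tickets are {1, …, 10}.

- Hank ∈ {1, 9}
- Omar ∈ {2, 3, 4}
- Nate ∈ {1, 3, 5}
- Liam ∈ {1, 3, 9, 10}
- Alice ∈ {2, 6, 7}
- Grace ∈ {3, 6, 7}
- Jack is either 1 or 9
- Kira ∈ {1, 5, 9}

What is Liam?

10

Hank and Jack between them cover only {1, 9} — a naked pair. Remove those values from Kira, Liam, Nate.
That leaves Kira = 5. Remove 5 from Nate.
Nate must be 3 (only option left). Eliminate 3 elsewhere: Liam, Omar, Grace.
So Liam = 10.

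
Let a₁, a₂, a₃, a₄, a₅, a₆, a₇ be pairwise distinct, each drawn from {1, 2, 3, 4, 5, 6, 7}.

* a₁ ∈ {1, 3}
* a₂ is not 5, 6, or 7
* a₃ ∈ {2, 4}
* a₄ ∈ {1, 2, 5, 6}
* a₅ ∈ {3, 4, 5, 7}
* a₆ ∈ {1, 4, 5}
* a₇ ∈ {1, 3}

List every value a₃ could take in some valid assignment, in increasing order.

The 7 variables draw from only 7 values {1, 2, 3, 4, 5, 6, 7}, so each is used; only a₄ can be 6, hence a₄ = 6.
The 6 still-open variables together cover exactly {1, 2, 3, 4, 5, 7} — 6 values for 6 variables — and 7 appears only in a₅'s list, so a₅ = 7.
The 5 still-open variables together cover exactly {1, 2, 3, 4, 5} — 5 values for 5 variables — and 5 appears only in a₆'s list, so a₆ = 5.
a₁ and a₇ between them cover only {1, 3} — a naked pair. Remove those values from a₂.
No further eliminations apply; a₃ can still be any of 2, 4.

2, 4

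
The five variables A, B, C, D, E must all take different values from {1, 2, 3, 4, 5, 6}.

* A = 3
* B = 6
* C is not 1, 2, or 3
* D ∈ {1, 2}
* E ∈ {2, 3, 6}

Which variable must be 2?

A has just one choice, so A = 3. Eliminate 3 elsewhere: E.
B's domain is down to {6}, so B = 6. Remove 6 from C, E.
So 2 goes to E.

E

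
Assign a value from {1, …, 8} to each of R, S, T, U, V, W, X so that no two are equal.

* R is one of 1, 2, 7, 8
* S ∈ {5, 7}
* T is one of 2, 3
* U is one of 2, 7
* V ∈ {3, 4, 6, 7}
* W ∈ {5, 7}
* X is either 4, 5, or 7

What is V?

S and W between them cover only {5, 7} — a naked pair. Remove those values from R, U, V, X.
That leaves U = 2. Eliminate 2 elsewhere: R, T.
X has just one choice, so X = 4. So V can't be 4.
T has just one choice, so T = 3. So V can't be 3.
So V = 6.

6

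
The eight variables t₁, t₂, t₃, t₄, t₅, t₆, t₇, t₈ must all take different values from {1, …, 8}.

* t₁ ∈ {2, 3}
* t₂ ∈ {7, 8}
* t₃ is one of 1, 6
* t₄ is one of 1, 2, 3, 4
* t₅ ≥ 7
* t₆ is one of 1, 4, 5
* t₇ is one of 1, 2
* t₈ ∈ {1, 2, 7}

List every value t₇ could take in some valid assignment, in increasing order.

1, 2

The 8 variables together cover exactly {1, 2, 3, 4, 5, 6, 7, 8} — 8 values for 8 variables — and 5 appears only in t₆'s list, so t₆ = 5.
The 7 still-open variables draw from only 7 values {1, 2, 3, 4, 6, 7, 8}, so each is used; only t₄ can be 4, hence t₄ = 4.
The 6 still-open variables draw from only 6 values {1, 2, 3, 6, 7, 8}, so each is used; only t₁ can be 3, hence t₁ = 3.
Among the 5 still-open variables, 6 fits only t₃ (and all 5 values in {1, 2, 6, 7, 8} must be used), so t₃ = 6.
The 2 variables t₂ and t₅ are confined to {7, 8}, which locks those values in; drop them from t₈.
No further eliminations apply; t₇ can still be any of 1, 2.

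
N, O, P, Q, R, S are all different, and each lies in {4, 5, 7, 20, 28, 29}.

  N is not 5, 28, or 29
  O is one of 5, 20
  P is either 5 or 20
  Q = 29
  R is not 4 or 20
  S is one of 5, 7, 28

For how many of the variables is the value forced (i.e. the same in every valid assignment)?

2

Q's domain is down to {29}, so Q = 29. So R can't be 29.
The 5 still-open variables together cover exactly {4, 5, 7, 20, 28} — 5 values for 5 variables — and 4 appears only in N's list, so N = 4.
O and P between them cover only {5, 20} — a naked pair. Remove those values from R, S.
Determined: N=4, Q=29. The other variables each still have more than one consistent value. That makes 2.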